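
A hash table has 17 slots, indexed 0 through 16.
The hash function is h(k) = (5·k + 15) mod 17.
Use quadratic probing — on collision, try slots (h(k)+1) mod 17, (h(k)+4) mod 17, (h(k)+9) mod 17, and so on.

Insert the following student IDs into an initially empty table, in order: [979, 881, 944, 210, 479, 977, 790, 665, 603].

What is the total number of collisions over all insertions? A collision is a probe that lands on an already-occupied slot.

Insert 979: h=14, slot 14 empty → index 14.
Insert 881: h=0, slot 0 empty → index 0.
Insert 944: h=9, slot 9 empty → index 9.
Insert 210: h=11, slot 11 empty → index 11.
Insert 479: h=13, slot 13 empty → index 13.
Insert 977: h=4, slot 4 empty → index 4.
Insert 790: h=4, slot 4 occupied → index 5.
Insert 665: h=8, slot 8 empty → index 8.
Insert 603: h=4, slots 4,5,8,13 occupied → index 3.
Table: [881, —, —, 603, 977, 790, —, —, 665, 944, —, 210, —, 479, 979, —, —]

5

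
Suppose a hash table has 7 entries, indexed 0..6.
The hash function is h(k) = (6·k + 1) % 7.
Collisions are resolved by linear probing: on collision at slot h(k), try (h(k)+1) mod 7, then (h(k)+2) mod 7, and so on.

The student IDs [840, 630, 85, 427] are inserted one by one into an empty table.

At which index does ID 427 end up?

3

840: h=1 → slot 1
630: h=1, probe 1,2 → slot 2
85: h=0 → slot 0
427: h=1, probe 1,2,3 → slot 3
Table: [85, 840, 630, 427, _, _, _]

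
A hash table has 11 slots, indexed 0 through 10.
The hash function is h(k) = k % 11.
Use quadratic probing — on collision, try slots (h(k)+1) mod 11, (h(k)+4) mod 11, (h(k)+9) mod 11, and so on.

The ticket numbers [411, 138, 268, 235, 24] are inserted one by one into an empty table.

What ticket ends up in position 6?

Insert 411: h=4, slot 4 empty -> index 4.
Insert 138: h=6, slot 6 empty -> index 6.
Insert 268: h=4, slot 4 occupied -> index 5.
Insert 235: h=4, slots 4,5 occupied -> index 8.
Insert 24: h=2, slot 2 empty -> index 2.
Table: [-, -, 24, -, 411, 268, 138, -, 235, -, -]

138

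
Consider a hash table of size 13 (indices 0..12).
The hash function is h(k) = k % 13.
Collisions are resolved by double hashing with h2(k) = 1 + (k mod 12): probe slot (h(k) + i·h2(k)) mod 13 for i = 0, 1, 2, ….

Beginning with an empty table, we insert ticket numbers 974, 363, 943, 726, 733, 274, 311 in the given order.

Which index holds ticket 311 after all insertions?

974: h=12 -> slot 12
363: h=12, h2=4, probe 12,3 -> slot 3
943: h=7 -> slot 7
726: h=11 -> slot 11
733: h=5 -> slot 5
274: h=1 -> slot 1
311: h=12, h2=12, probe 12,11,10 -> slot 10
Table: [_, 274, _, 363, _, 733, _, 943, _, _, 311, 726, 974]

10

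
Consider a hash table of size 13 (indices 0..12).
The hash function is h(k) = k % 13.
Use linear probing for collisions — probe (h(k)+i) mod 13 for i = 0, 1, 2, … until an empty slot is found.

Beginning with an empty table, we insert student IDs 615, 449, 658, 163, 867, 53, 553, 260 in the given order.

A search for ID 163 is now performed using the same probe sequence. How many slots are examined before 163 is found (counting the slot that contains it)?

Insert 615: h=4, slot 4 empty → index 4.
Insert 449: h=7, slot 7 empty → index 7.
Insert 658: h=8, slot 8 empty → index 8.
Insert 163: h=7, slots 7,8 occupied → index 9.
Insert 867: h=9, slot 9 occupied → index 10.
Insert 53: h=1, slot 1 empty → index 1.
Insert 553: h=7, slots 7,8,9,10 occupied → index 11.
Insert 260: h=0, slot 0 empty → index 0.
Table: [260, 53, —, —, 615, —, —, 449, 658, 163, 867, 553, —]
Lookup 163: h=7, probe 7,8,9 → found at 9.

3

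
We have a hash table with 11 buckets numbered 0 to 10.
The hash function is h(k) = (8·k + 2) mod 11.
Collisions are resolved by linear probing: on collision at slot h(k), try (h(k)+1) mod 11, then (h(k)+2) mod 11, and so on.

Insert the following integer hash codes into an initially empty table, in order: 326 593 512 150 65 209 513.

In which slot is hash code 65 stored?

326: h=3 -> slot 3
593: h=5 -> slot 5
512: h=6 -> slot 6
150: h=3, probe 3,4 -> slot 4
65: h=5, probe 5,6,7 -> slot 7
209: h=2 -> slot 2
513: h=3, probe 3,4,5,6,7,8 -> slot 8
Table: [_, _, 209, 326, 150, 593, 512, 65, 513, _, _]

7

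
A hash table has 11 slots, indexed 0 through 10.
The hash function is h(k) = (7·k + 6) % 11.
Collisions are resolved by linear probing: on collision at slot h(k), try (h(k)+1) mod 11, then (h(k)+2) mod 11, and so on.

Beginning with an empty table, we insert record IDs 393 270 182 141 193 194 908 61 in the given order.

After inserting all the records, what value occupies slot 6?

193

393: h=7 => slot 7
270: h=4 => slot 4
182: h=4, probe 4,5 => slot 5
141: h=3 => slot 3
193: h=4, probe 4,5,6 => slot 6
194: h=0 => slot 0
908: h=4, probe 4,5,6,7,8 => slot 8
61: h=4, probe 4,5,6,7,8,9 => slot 9
Table: [194, ∅, ∅, 141, 270, 182, 193, 393, 908, 61, ∅]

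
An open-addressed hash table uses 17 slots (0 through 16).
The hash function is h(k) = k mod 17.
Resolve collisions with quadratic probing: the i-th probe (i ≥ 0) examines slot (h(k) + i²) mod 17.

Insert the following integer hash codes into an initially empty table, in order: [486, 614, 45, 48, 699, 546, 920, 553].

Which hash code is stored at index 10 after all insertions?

486: h=10 → slot 10
614: h=2 → slot 2
45: h=11 → slot 11
48: h=14 → slot 14
699: h=2, probe 2,3 → slot 3
546: h=2, probe 2,3,6 → slot 6
920: h=2, probe 2,3,6,11,1 → slot 1
553: h=9 → slot 9
Table: [_, 920, 614, 699, _, _, 546, _, _, 553, 486, 45, _, _, 48, _, _]

486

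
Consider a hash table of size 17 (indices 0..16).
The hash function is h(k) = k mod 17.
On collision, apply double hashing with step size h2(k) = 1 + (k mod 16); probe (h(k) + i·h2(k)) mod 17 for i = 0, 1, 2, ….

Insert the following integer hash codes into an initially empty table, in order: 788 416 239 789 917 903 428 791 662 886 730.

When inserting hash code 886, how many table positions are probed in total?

7

Insert 788: h=6, slot 6 empty => index 6.
Insert 416: h=8, slot 8 empty => index 8.
Insert 239: h=1, slot 1 empty => index 1.
Insert 789: h=7, slot 7 empty => index 7.
Insert 917: h=16, slot 16 empty => index 16.
Insert 903: h=2, slot 2 empty => index 2.
Insert 428: h=3, slot 3 empty => index 3.
Insert 791: h=9, slot 9 empty => index 9.
Insert 662: h=16, h2=7, slots 16,6 occupied => index 13.
Insert 886: h=2, h2=7, slots 2,9,16,6,13,3 occupied => index 10.
Insert 730: h=16, h2=11, slots 16,10 occupied => index 4.
Table: [-, 239, 903, 428, 730, -, 788, 789, 416, 791, 886, -, -, 662, -, -, 917]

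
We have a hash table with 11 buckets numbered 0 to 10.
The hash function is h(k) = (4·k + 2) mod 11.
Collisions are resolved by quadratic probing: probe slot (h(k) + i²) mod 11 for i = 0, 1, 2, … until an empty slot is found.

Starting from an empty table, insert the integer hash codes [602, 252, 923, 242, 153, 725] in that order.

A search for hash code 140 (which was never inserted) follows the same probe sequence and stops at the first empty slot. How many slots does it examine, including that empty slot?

602: h=1 => slot 1
252: h=9 => slot 9
923: h=9, probe 9,10 => slot 10
242: h=2 => slot 2
153: h=9, probe 9,10,2,7 => slot 7
725: h=9, probe 9,10,2,7,3 => slot 3
Table: [∅, 602, 242, 725, ∅, ∅, ∅, 153, ∅, 252, 923]
Lookup 140: h=1, probe 1,2,5 → slot 5 empty, not found.

3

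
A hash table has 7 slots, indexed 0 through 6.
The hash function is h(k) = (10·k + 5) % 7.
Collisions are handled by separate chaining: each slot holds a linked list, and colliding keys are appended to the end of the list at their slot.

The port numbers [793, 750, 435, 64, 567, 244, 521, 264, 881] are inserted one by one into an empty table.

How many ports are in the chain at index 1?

Insert 793: h=4, bucket 4 empty → new chain.
Insert 750: h=1, bucket 1 empty → new chain.
Insert 435: h=1, bucket 1 nonempty → append to chain.
Insert 64: h=1, bucket 1 nonempty → append to chain.
Insert 567: h=5, bucket 5 empty → new chain.
Insert 244: h=2, bucket 2 empty → new chain.
Insert 521: h=0, bucket 0 empty → new chain.
Insert 264: h=6, bucket 6 empty → new chain.
Insert 881: h=2, bucket 2 nonempty → append to chain.
Final buckets:
0: 521
1: 750 -> 435 -> 64
2: 244 -> 881
3: -
4: 793
5: 567
6: 264

3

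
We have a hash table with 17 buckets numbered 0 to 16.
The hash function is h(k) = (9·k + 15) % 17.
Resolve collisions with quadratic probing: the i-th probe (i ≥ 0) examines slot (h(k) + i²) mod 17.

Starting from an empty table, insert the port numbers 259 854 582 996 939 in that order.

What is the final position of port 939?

9

Insert 259: h=0, slot 0 empty → index 0.
Insert 854: h=0, slot 0 occupied → index 1.
Insert 582: h=0, slots 0,1 occupied → index 4.
Insert 996: h=3, slot 3 empty → index 3.
Insert 939: h=0, slots 0,1,4 occupied → index 9.
Table: [259, 854, _, 996, 582, _, _, _, _, 939, _, _, _, _, _, _, _]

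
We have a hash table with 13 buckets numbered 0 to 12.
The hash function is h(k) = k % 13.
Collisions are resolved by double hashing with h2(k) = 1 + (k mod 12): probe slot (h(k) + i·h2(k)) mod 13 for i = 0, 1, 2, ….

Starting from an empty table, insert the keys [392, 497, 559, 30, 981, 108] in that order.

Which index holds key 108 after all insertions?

392: h=2 -> slot 2
497: h=3 -> slot 3
559: h=0 -> slot 0
30: h=4 -> slot 4
981: h=6 -> slot 6
108: h=4, h2=1, probe 4,5 -> slot 5
Table: [559, ., 392, 497, 30, 108, 981, ., ., ., ., ., .]

5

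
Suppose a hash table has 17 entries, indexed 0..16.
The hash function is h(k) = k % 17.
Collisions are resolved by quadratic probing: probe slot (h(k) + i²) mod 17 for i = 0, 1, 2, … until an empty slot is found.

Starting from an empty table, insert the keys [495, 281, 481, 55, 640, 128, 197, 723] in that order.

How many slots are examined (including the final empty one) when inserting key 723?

3

Insert 495: h=2, slot 2 empty => index 2.
Insert 281: h=9, slot 9 empty => index 9.
Insert 481: h=5, slot 5 empty => index 5.
Insert 55: h=4, slot 4 empty => index 4.
Insert 640: h=11, slot 11 empty => index 11.
Insert 128: h=9, slot 9 occupied => index 10.
Insert 197: h=10, slots 10,11 occupied => index 14.
Insert 723: h=9, slots 9,10 occupied => index 13.
Table: [., ., 495, ., 55, 481, ., ., ., 281, 128, 640, ., 723, 197, ., .]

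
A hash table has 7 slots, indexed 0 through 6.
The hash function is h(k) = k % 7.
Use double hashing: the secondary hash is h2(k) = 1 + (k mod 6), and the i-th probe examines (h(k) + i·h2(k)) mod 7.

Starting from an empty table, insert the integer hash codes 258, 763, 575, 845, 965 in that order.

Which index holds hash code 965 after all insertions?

4

258: h=6 -> slot 6
763: h=0 -> slot 0
575: h=1 -> slot 1
845: h=5 -> slot 5
965: h=6, h2=6, probe 6,5,4 -> slot 4
Table: [763, 575, _, _, 965, 845, 258]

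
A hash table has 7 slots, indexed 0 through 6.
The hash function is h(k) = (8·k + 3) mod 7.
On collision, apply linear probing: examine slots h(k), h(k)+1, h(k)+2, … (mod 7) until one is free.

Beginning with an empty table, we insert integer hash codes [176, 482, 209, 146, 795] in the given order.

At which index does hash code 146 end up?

5

Insert 176: h=4, slot 4 empty => index 4.
Insert 482: h=2, slot 2 empty => index 2.
Insert 209: h=2, slot 2 occupied => index 3.
Insert 146: h=2, slots 2,3,4 occupied => index 5.
Insert 795: h=0, slot 0 empty => index 0.
Table: [795, -, 482, 209, 176, 146, -]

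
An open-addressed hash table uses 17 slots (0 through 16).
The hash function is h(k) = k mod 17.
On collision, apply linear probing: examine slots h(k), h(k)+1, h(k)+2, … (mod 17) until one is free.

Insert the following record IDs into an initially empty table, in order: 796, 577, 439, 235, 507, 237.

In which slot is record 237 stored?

796 hashes to 14; slot 14 is free => place at 14.
577 hashes to 16; slot 16 is free => place at 16.
439 hashes to 14; 14 taken => place at 15.
235 hashes to 14; 14,15,16 taken => place at 0.
507 hashes to 14; 14,15,16,0 taken => place at 1.
237 hashes to 16; 16,0,1 taken => place at 2.
Table: [235, 507, 237, _, _, _, _, _, _, _, _, _, _, _, 796, 439, 577]

2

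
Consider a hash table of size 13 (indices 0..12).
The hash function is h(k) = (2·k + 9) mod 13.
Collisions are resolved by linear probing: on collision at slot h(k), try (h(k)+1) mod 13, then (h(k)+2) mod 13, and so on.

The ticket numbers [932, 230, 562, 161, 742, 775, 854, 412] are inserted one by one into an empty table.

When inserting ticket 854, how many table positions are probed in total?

Insert 932: h=1, slot 1 empty → index 1.
Insert 230: h=1, slot 1 occupied → index 2.
Insert 562: h=2, slot 2 occupied → index 3.
Insert 161: h=6, slot 6 empty → index 6.
Insert 742: h=11, slot 11 empty → index 11.
Insert 775: h=12, slot 12 empty → index 12.
Insert 854: h=1, slots 1,2,3 occupied → index 4.
Insert 412: h=1, slots 1,2,3,4 occupied → index 5.
Table: [∅, 932, 230, 562, 854, 412, 161, ∅, ∅, ∅, ∅, 742, 775]

4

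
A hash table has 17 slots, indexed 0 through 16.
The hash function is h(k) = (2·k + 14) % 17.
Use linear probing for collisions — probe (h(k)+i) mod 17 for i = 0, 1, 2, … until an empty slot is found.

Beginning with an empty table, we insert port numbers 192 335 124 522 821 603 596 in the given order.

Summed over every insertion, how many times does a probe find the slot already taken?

Insert 192: h=7, slot 7 empty => index 7.
Insert 335: h=4, slot 4 empty => index 4.
Insert 124: h=7, slot 7 occupied => index 8.
Insert 522: h=4, slot 4 occupied => index 5.
Insert 821: h=7, slots 7,8 occupied => index 9.
Insert 603: h=13, slot 13 empty => index 13.
Insert 596: h=16, slot 16 empty => index 16.
Table: [∅, ∅, ∅, ∅, 335, 522, ∅, 192, 124, 821, ∅, ∅, ∅, 603, ∅, ∅, 596]

4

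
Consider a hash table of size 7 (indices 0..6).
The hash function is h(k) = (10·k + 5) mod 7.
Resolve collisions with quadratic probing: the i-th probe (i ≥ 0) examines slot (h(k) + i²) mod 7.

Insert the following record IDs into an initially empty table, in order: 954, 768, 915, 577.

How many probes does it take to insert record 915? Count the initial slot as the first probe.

2

Insert 954: h=4, slot 4 empty => index 4.
Insert 768: h=6, slot 6 empty => index 6.
Insert 915: h=6, slot 6 occupied => index 0.
Insert 577: h=0, slot 0 occupied => index 1.
Table: [915, 577, —, —, 954, —, 768]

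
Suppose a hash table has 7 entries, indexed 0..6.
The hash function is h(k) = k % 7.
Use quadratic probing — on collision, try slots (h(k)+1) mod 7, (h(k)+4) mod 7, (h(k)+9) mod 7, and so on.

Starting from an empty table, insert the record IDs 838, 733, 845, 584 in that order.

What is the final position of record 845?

Insert 838: h=5, slot 5 empty -> index 5.
Insert 733: h=5, slot 5 occupied -> index 6.
Insert 845: h=5, slots 5,6 occupied -> index 2.
Insert 584: h=3, slot 3 empty -> index 3.
Table: [—, —, 845, 584, —, 838, 733]

2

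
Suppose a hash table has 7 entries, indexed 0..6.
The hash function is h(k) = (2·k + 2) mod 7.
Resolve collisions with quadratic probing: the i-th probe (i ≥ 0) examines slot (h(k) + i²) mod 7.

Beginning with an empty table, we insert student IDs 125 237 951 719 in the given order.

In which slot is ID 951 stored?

125 hashes to 0; slot 0 is free -> place at 0.
237 hashes to 0; 0 taken -> place at 1.
951 hashes to 0; 0,1 taken -> place at 4.
719 hashes to 5; slot 5 is free -> place at 5.
Table: [125, 237, _, _, 951, 719, _]

4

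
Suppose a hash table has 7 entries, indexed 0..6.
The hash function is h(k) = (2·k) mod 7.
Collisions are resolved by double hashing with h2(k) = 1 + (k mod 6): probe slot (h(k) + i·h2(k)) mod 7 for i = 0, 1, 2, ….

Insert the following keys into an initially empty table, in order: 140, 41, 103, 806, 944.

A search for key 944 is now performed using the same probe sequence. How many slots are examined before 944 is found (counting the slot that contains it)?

140 hashes to 0; slot 0 is free → place at 0.
41 hashes to 5; slot 5 is free → place at 5.
103 hashes to 3; slot 3 is free → place at 3.
806 hashes to 2; slot 2 is free → place at 2.
944 hashes to 5, h2=3; 5 taken → place at 1.
Table: [140, 944, 806, 103, ∅, 41, ∅]
Lookup 944: h=5, h2=3, probe 5,1 → found at 1.

2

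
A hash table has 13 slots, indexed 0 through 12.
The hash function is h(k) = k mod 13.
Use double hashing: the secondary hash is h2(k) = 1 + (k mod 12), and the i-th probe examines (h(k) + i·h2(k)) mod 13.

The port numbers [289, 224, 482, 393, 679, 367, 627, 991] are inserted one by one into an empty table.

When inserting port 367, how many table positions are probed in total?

289 hashes to 3; slot 3 is free → place at 3.
224 hashes to 3, h2=9; 3 taken → place at 12.
482 hashes to 1; slot 1 is free → place at 1.
393 hashes to 3, h2=10; 3 taken → place at 0.
679 hashes to 3, h2=8; 3 taken → place at 11.
367 hashes to 3, h2=8; 3,11 taken → place at 6.
627 hashes to 3, h2=4; 3 taken → place at 7.
991 hashes to 3, h2=8; 3,11,6,1 taken → place at 9.
Table: [393, 482, —, 289, —, —, 367, 627, —, 991, —, 679, 224]

3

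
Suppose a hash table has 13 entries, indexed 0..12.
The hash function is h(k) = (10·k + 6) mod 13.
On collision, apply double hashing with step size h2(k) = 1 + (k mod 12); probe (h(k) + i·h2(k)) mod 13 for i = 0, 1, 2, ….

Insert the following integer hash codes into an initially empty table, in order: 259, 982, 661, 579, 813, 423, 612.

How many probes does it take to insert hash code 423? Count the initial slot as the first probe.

3

259 hashes to 9; slot 9 is free => place at 9.
982 hashes to 11; slot 11 is free => place at 11.
661 hashes to 12; slot 12 is free => place at 12.
579 hashes to 11, h2=4; 11 taken => place at 2.
813 hashes to 11, h2=10; 11 taken => place at 8.
423 hashes to 11, h2=4; 11,2 taken => place at 6.
612 hashes to 3; slot 3 is free => place at 3.
Table: [., ., 579, 612, ., ., 423, ., 813, 259, ., 982, 661]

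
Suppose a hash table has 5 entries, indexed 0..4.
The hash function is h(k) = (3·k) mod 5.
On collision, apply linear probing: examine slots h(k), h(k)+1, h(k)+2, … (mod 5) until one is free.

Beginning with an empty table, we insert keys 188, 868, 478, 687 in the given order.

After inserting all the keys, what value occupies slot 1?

Insert 188: h=4, slot 4 empty -> index 4.
Insert 868: h=4, slot 4 occupied -> index 0.
Insert 478: h=4, slots 4,0 occupied -> index 1.
Insert 687: h=1, slot 1 occupied -> index 2.
Table: [868, 478, 687, —, 188]

478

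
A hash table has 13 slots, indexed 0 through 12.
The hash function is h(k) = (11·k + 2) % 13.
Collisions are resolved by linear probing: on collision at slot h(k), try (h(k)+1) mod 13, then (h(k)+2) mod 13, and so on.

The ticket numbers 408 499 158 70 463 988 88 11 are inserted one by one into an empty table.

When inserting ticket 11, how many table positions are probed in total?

408 hashes to 5; slot 5 is free → place at 5.
499 hashes to 5; 5 taken → place at 6.
158 hashes to 11; slot 11 is free → place at 11.
70 hashes to 5; 5,6 taken → place at 7.
463 hashes to 12; slot 12 is free → place at 12.
988 hashes to 2; slot 2 is free → place at 2.
88 hashes to 8; slot 8 is free → place at 8.
11 hashes to 6; 6,7,8 taken → place at 9.
Table: [., ., 988, ., ., 408, 499, 70, 88, 11, ., 158, 463]

4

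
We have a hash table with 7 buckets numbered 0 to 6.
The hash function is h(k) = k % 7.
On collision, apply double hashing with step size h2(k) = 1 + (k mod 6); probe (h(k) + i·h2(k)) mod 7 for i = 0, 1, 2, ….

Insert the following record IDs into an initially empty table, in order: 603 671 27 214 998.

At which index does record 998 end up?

603: h=1 => slot 1
671: h=6 => slot 6
27: h=6, h2=4, probe 6,3 => slot 3
214: h=4 => slot 4
998: h=4, h2=3, probe 4,0 => slot 0
Table: [998, 603, _, 27, 214, _, 671]

0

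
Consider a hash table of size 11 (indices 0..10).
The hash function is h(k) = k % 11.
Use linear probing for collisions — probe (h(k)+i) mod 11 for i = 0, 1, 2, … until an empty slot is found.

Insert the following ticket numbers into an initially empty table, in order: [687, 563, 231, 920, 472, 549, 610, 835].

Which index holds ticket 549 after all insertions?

Insert 687: h=5, slot 5 empty => index 5.
Insert 563: h=2, slot 2 empty => index 2.
Insert 231: h=0, slot 0 empty => index 0.
Insert 920: h=7, slot 7 empty => index 7.
Insert 472: h=10, slot 10 empty => index 10.
Insert 549: h=10, slots 10,0 occupied => index 1.
Insert 610: h=5, slot 5 occupied => index 6.
Insert 835: h=10, slots 10,0,1,2 occupied => index 3.
Table: [231, 549, 563, 835, _, 687, 610, 920, _, _, 472]

1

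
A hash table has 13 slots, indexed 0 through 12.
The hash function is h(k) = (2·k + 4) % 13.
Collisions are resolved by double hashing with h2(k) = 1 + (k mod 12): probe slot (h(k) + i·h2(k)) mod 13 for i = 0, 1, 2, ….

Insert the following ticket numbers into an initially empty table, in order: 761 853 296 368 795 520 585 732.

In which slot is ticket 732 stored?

0

761: h=5 → slot 5
853: h=7 → slot 7
296: h=11 → slot 11
368: h=12 → slot 12
795: h=8 → slot 8
520: h=4 → slot 4
585: h=4, h2=10, probe 4,1 → slot 1
732: h=12, h2=1, probe 12,0 → slot 0
Table: [732, 585, -, -, 520, 761, -, 853, 795, -, -, 296, 368]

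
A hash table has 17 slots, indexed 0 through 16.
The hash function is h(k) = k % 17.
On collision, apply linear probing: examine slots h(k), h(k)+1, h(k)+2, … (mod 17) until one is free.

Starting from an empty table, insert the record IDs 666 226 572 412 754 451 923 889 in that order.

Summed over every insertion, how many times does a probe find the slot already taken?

5

Insert 666: h=3, slot 3 empty → index 3.
Insert 226: h=5, slot 5 empty → index 5.
Insert 572: h=11, slot 11 empty → index 11.
Insert 412: h=4, slot 4 empty → index 4.
Insert 754: h=6, slot 6 empty → index 6.
Insert 451: h=9, slot 9 empty → index 9.
Insert 923: h=5, slots 5,6 occupied → index 7.
Insert 889: h=5, slots 5,6,7 occupied → index 8.
Table: [-, -, -, 666, 412, 226, 754, 923, 889, 451, -, 572, -, -, -, -, -]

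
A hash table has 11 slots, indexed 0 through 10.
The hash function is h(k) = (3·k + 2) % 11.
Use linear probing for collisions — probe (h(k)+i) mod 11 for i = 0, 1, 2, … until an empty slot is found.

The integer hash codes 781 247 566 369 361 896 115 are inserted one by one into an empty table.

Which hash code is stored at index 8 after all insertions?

361

781 hashes to 2; slot 2 is free => place at 2.
247 hashes to 6; slot 6 is free => place at 6.
566 hashes to 6; 6 taken => place at 7.
369 hashes to 9; slot 9 is free => place at 9.
361 hashes to 7; 7 taken => place at 8.
896 hashes to 6; 6,7,8,9 taken => place at 10.
115 hashes to 6; 6,7,8,9,10 taken => place at 0.
Table: [115, —, 781, —, —, —, 247, 566, 361, 369, 896]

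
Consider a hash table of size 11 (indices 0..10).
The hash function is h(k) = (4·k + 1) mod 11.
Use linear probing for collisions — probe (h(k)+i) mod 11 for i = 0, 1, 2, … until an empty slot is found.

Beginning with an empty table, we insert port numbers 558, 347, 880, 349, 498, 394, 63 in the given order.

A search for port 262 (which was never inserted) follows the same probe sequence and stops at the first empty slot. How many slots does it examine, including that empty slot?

Insert 558: h=0, slot 0 empty => index 0.
Insert 347: h=3, slot 3 empty => index 3.
Insert 880: h=1, slot 1 empty => index 1.
Insert 349: h=0, slots 0,1 occupied => index 2.
Insert 498: h=2, slots 2,3 occupied => index 4.
Insert 394: h=4, slot 4 occupied => index 5.
Insert 63: h=0, slots 0,1,2,3,4,5 occupied => index 6.
Table: [558, 880, 349, 347, 498, 394, 63, —, —, —, —]
Lookup 262: h=4, probe 4,5,6,7 → slot 7 empty, not found.

4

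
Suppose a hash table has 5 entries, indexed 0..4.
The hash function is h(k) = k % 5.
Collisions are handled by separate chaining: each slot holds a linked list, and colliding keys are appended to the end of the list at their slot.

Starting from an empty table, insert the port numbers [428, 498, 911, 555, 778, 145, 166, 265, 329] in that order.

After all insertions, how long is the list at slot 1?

Insert 428: h=3, bucket 3 empty → new chain.
Insert 498: h=3, bucket 3 nonempty → append to chain.
Insert 911: h=1, bucket 1 empty → new chain.
Insert 555: h=0, bucket 0 empty → new chain.
Insert 778: h=3, bucket 3 nonempty → append to chain.
Insert 145: h=0, bucket 0 nonempty → append to chain.
Insert 166: h=1, bucket 1 nonempty → append to chain.
Insert 265: h=0, bucket 0 nonempty → append to chain.
Insert 329: h=4, bucket 4 empty → new chain.
Final buckets:
0: 555 -> 145 -> 265
1: 911 -> 166
2: .
3: 428 -> 498 -> 778
4: 329

2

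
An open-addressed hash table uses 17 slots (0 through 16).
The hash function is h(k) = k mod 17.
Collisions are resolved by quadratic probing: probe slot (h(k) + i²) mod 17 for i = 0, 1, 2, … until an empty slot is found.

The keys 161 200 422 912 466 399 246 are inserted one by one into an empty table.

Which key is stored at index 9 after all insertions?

399

Insert 161: h=8, slot 8 empty => index 8.
Insert 200: h=13, slot 13 empty => index 13.
Insert 422: h=14, slot 14 empty => index 14.
Insert 912: h=11, slot 11 empty => index 11.
Insert 466: h=7, slot 7 empty => index 7.
Insert 399: h=8, slot 8 occupied => index 9.
Insert 246: h=8, slots 8,9 occupied => index 12.
Table: [_, _, _, _, _, _, _, 466, 161, 399, _, 912, 246, 200, 422, _, _]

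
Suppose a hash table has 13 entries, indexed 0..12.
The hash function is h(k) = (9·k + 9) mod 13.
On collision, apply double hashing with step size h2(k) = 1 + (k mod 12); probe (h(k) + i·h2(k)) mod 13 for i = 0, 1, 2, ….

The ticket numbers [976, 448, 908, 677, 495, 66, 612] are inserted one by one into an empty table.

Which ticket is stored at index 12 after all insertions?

976 hashes to 5; slot 5 is free -> place at 5.
448 hashes to 11; slot 11 is free -> place at 11.
908 hashes to 4; slot 4 is free -> place at 4.
677 hashes to 5, h2=6; 5,11,4 taken -> place at 10.
495 hashes to 5, h2=4; 5 taken -> place at 9.
66 hashes to 5, h2=7; 5 taken -> place at 12.
612 hashes to 5, h2=1; 5 taken -> place at 6.
Table: [., ., ., ., 908, 976, 612, ., ., 495, 677, 448, 66]

66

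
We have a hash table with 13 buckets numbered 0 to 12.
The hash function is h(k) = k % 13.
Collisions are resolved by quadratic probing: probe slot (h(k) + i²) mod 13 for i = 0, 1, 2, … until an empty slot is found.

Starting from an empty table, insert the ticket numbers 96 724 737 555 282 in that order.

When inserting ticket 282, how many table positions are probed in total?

5

96 hashes to 5; slot 5 is free => place at 5.
724 hashes to 9; slot 9 is free => place at 9.
737 hashes to 9; 9 taken => place at 10.
555 hashes to 9; 9,10 taken => place at 0.
282 hashes to 9; 9,10,0,5 taken => place at 12.
Table: [555, —, —, —, —, 96, —, —, —, 724, 737, —, 282]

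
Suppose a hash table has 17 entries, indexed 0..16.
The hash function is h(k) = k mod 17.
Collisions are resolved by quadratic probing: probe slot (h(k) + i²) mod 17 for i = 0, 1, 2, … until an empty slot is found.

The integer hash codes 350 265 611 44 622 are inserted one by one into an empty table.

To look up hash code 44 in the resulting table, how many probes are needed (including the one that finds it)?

350: h=10 -> slot 10
265: h=10, probe 10,11 -> slot 11
611: h=16 -> slot 16
44: h=10, probe 10,11,14 -> slot 14
622: h=10, probe 10,11,14,2 -> slot 2
Table: [-, -, 622, -, -, -, -, -, -, -, 350, 265, -, -, 44, -, 611]
Lookup 44: h=10, probe 10,11,14 → found at 14.

3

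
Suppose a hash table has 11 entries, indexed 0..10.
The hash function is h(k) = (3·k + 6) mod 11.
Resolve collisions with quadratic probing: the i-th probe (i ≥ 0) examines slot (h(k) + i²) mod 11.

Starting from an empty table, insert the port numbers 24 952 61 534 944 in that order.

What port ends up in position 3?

Insert 24: h=1, slot 1 empty → index 1.
Insert 952: h=2, slot 2 empty → index 2.
Insert 61: h=2, slot 2 occupied → index 3.
Insert 534: h=2, slots 2,3 occupied → index 6.
Insert 944: h=0, slot 0 empty → index 0.
Table: [944, 24, 952, 61, ., ., 534, ., ., ., .]

61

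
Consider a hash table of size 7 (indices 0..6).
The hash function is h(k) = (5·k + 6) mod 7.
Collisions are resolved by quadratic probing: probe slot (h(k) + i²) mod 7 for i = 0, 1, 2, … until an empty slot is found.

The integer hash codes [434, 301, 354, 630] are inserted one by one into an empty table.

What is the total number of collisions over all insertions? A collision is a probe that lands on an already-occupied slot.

3

434: h=6 => slot 6
301: h=6, probe 6,0 => slot 0
354: h=5 => slot 5
630: h=6, probe 6,0,3 => slot 3
Table: [301, ., ., 630, ., 354, 434]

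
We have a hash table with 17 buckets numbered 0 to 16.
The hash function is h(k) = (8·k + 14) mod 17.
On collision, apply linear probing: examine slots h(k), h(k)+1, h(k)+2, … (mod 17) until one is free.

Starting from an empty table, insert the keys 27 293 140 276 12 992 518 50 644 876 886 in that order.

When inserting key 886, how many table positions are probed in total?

27 hashes to 9; slot 9 is free => place at 9.
293 hashes to 12; slot 12 is free => place at 12.
140 hashes to 12; 12 taken => place at 13.
276 hashes to 12; 12,13 taken => place at 14.
12 hashes to 8; slot 8 is free => place at 8.
992 hashes to 11; slot 11 is free => place at 11.
518 hashes to 10; slot 10 is free => place at 10.
50 hashes to 6; slot 6 is free => place at 6.
644 hashes to 15; slot 15 is free => place at 15.
876 hashes to 1; slot 1 is free => place at 1.
886 hashes to 13; 13,14,15 taken => place at 16.
Table: [—, 876, —, —, —, —, 50, —, 12, 27, 518, 992, 293, 140, 276, 644, 886]

4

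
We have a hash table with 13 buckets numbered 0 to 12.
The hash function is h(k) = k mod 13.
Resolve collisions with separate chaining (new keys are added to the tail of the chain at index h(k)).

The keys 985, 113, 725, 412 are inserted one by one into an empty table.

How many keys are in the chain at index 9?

Insert 985: h=10, bucket 10 empty → new chain.
Insert 113: h=9, bucket 9 empty → new chain.
Insert 725: h=10, bucket 10 nonempty → append to chain.
Insert 412: h=9, bucket 9 nonempty → append to chain.
Final buckets:
0: -
1: -
2: -
3: -
4: -
5: -
6: -
7: -
8: -
9: 113 -> 412
10: 985 -> 725
11: -
12: -

2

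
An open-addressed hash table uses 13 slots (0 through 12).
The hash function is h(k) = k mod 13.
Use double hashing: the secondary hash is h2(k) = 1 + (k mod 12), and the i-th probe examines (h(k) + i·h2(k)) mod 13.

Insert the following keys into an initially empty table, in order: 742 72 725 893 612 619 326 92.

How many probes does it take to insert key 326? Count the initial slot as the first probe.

742 hashes to 1; slot 1 is free -> place at 1.
72 hashes to 7; slot 7 is free -> place at 7.
725 hashes to 10; slot 10 is free -> place at 10.
893 hashes to 9; slot 9 is free -> place at 9.
612 hashes to 1, h2=1; 1 taken -> place at 2.
619 hashes to 8; slot 8 is free -> place at 8.
326 hashes to 1, h2=3; 1 taken -> place at 4.
92 hashes to 1, h2=9; 1,10 taken -> place at 6.
Table: [-, 742, 612, -, 326, -, 92, 72, 619, 893, 725, -, -]

2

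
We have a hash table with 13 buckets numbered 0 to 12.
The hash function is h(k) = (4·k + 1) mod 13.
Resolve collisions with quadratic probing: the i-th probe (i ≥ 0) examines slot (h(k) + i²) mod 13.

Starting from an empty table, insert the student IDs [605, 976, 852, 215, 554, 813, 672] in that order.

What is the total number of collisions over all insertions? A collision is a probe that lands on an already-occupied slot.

7

605 hashes to 3; slot 3 is free → place at 3.
976 hashes to 5; slot 5 is free → place at 5.
852 hashes to 3; 3 taken → place at 4.
215 hashes to 3; 3,4 taken → place at 7.
554 hashes to 7; 7 taken → place at 8.
813 hashes to 3; 3,4,7 taken → place at 12.
672 hashes to 11; slot 11 is free → place at 11.
Table: [-, -, -, 605, 852, 976, -, 215, 554, -, -, 672, 813]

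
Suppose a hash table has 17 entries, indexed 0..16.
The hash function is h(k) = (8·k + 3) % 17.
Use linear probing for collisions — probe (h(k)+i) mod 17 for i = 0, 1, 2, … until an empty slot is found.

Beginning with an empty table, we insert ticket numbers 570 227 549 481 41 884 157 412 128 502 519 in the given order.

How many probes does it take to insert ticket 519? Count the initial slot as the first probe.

7

570: h=7 => slot 7
227: h=0 => slot 0
549: h=9 => slot 9
481: h=9, probe 9,10 => slot 10
41: h=8 => slot 8
884: h=3 => slot 3
157: h=1 => slot 1
412: h=1, probe 1,2 => slot 2
128: h=7, probe 7,8,9,10,11 => slot 11
502: h=7, probe 7,8,9,10,11,12 => slot 12
519: h=7, probe 7,8,9,10,11,12,13 => slot 13
Table: [227, 157, 412, 884, ∅, ∅, ∅, 570, 41, 549, 481, 128, 502, 519, ∅, ∅, ∅]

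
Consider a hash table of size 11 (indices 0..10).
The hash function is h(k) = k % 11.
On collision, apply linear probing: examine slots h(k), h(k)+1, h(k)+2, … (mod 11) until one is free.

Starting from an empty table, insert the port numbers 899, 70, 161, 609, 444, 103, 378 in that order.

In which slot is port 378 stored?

10

899: h=8 -> slot 8
70: h=4 -> slot 4
161: h=7 -> slot 7
609: h=4, probe 4,5 -> slot 5
444: h=4, probe 4,5,6 -> slot 6
103: h=4, probe 4,5,6,7,8,9 -> slot 9
378: h=4, probe 4,5,6,7,8,9,10 -> slot 10
Table: [_, _, _, _, 70, 609, 444, 161, 899, 103, 378]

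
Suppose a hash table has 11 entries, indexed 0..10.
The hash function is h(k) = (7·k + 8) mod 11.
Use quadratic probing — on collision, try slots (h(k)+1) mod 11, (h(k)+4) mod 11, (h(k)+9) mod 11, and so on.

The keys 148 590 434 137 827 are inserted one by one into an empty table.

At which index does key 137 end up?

3

148 hashes to 10; slot 10 is free → place at 10.
590 hashes to 2; slot 2 is free → place at 2.
434 hashes to 10; 10 taken → place at 0.
137 hashes to 10; 10,0 taken → place at 3.
827 hashes to 0; 0 taken → place at 1.
Table: [434, 827, 590, 137, ∅, ∅, ∅, ∅, ∅, ∅, 148]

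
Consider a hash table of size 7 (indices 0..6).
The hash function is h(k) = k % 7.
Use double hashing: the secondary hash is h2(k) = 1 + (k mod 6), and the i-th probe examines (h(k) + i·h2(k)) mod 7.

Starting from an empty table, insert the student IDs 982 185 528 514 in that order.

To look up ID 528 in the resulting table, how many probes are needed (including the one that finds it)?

2

Insert 982: h=2, slot 2 empty → index 2.
Insert 185: h=3, slot 3 empty → index 3.
Insert 528: h=3, h2=1, slot 3 occupied → index 4.
Insert 514: h=3, h2=5, slot 3 occupied → index 1.
Table: [-, 514, 982, 185, 528, -, -]
Lookup 528: h=3, h2=1, probe 3,4 → found at 4.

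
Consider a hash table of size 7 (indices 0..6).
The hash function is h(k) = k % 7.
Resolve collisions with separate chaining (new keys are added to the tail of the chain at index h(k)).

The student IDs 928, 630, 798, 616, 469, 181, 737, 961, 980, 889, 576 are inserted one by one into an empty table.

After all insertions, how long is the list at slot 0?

6

Insert 928: h=4, bucket 4 empty → new chain.
Insert 630: h=0, bucket 0 empty → new chain.
Insert 798: h=0, bucket 0 nonempty → append to chain.
Insert 616: h=0, bucket 0 nonempty → append to chain.
Insert 469: h=0, bucket 0 nonempty → append to chain.
Insert 181: h=6, bucket 6 empty → new chain.
Insert 737: h=2, bucket 2 empty → new chain.
Insert 961: h=2, bucket 2 nonempty → append to chain.
Insert 980: h=0, bucket 0 nonempty → append to chain.
Insert 889: h=0, bucket 0 nonempty → append to chain.
Insert 576: h=2, bucket 2 nonempty → append to chain.
Final buckets:
0: 630 -> 798 -> 616 -> 469 -> 980 -> 889
1: _
2: 737 -> 961 -> 576
3: _
4: 928
5: _
6: 181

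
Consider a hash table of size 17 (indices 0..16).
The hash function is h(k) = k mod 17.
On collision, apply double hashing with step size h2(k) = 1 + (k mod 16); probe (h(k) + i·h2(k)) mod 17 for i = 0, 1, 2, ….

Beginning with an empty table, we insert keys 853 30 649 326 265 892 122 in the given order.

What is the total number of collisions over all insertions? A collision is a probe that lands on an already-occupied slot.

853 hashes to 3; slot 3 is free => place at 3.
30 hashes to 13; slot 13 is free => place at 13.
649 hashes to 3, h2=10; 3,13 taken => place at 6.
326 hashes to 3, h2=7; 3 taken => place at 10.
265 hashes to 10, h2=10; 10,3,13,6 taken => place at 16.
892 hashes to 8; slot 8 is free => place at 8.
122 hashes to 3, h2=11; 3 taken => place at 14.
Table: [—, —, —, 853, —, —, 649, —, 892, —, 326, —, —, 30, 122, —, 265]

8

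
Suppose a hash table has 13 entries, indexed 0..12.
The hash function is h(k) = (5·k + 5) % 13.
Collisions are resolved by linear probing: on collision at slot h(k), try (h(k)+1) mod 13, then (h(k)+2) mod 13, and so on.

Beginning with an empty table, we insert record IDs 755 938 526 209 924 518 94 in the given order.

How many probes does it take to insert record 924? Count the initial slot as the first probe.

755: h=10 -> slot 10
938: h=2 -> slot 2
526: h=9 -> slot 9
209: h=10, probe 10,11 -> slot 11
924: h=10, probe 10,11,12 -> slot 12
518: h=8 -> slot 8
94: h=7 -> slot 7
Table: [-, -, 938, -, -, -, -, 94, 518, 526, 755, 209, 924]

3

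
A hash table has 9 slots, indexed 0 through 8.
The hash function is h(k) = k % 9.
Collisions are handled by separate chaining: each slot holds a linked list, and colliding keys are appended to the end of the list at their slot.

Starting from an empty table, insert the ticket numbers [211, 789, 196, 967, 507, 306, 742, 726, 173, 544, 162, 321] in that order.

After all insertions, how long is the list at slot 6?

211 → bucket 4
789 → bucket 6
196 → bucket 7
967 → bucket 4 (collision)
507 → bucket 3
306 → bucket 0
742 → bucket 4 (collision)
726 → bucket 6 (collision)
173 → bucket 2
544 → bucket 4 (collision)
162 → bucket 0 (collision)
321 → bucket 6 (collision)
Final buckets:
0: 306 -> 162
1: _
2: 173
3: 507
4: 211 -> 967 -> 742 -> 544
5: _
6: 789 -> 726 -> 321
7: 196
8: _

3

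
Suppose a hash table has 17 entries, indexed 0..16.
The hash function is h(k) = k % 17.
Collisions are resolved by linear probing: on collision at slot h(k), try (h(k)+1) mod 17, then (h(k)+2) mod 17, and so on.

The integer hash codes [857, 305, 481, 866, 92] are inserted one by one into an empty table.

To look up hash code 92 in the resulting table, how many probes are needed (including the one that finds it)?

2

Insert 857: h=7, slot 7 empty → index 7.
Insert 305: h=16, slot 16 empty → index 16.
Insert 481: h=5, slot 5 empty → index 5.
Insert 866: h=16, slot 16 occupied → index 0.
Insert 92: h=7, slot 7 occupied → index 8.
Table: [866, ∅, ∅, ∅, ∅, 481, ∅, 857, 92, ∅, ∅, ∅, ∅, ∅, ∅, ∅, 305]
Lookup 92: h=7, probe 7,8 → found at 8.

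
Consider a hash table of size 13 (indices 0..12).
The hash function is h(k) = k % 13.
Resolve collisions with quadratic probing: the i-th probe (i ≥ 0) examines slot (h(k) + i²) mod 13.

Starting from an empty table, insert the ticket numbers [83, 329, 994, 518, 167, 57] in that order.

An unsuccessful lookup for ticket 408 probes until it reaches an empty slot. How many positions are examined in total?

4

83 hashes to 5; slot 5 is free => place at 5.
329 hashes to 4; slot 4 is free => place at 4.
994 hashes to 6; slot 6 is free => place at 6.
518 hashes to 11; slot 11 is free => place at 11.
167 hashes to 11; 11 taken => place at 12.
57 hashes to 5; 5,6 taken => place at 9.
Table: [_, _, _, _, 329, 83, 994, _, _, 57, _, 518, 167]
Lookup 408: h=5, probe 5,6,9,1 → slot 1 empty, not found.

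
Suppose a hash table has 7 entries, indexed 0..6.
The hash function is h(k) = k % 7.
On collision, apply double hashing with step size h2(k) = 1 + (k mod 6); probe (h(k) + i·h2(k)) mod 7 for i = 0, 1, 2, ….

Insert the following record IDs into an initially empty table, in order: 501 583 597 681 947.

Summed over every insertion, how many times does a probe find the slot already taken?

4

501: h=4 → slot 4
583: h=2 → slot 2
597: h=2, h2=4, probe 2,6 → slot 6
681: h=2, h2=4, probe 2,6,3 → slot 3
947: h=2, h2=6, probe 2,1 → slot 1
Table: [-, 947, 583, 681, 501, -, 597]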